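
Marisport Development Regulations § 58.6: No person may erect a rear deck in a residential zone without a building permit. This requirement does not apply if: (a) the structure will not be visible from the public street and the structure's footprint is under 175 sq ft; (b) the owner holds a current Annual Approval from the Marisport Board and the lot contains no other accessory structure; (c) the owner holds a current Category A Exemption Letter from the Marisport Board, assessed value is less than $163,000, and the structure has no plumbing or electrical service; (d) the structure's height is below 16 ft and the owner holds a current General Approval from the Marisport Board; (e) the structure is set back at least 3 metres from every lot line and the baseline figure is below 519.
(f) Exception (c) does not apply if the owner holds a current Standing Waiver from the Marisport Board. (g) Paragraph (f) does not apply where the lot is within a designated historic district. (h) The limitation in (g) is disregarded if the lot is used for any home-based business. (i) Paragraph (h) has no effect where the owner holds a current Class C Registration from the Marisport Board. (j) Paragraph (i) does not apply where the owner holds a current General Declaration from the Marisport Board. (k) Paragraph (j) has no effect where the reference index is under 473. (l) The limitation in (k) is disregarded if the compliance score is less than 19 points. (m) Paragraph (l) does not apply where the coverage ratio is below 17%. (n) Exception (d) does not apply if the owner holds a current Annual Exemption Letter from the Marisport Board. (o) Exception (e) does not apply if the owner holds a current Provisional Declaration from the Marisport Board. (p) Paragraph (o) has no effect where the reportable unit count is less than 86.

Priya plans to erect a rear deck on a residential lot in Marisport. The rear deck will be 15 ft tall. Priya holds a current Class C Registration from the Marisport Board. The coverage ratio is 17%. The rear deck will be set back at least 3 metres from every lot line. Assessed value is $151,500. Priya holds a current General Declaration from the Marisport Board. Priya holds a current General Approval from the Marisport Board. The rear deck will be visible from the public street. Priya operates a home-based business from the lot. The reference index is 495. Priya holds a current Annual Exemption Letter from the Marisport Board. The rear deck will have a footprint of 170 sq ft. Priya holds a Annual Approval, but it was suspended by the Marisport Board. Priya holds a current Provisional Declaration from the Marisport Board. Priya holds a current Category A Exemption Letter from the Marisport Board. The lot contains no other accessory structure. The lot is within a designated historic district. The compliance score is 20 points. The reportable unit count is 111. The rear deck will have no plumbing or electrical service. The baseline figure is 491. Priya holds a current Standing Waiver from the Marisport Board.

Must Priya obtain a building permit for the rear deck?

Yes — Priya must obtain a building permit.

Exception (a) requires that the structure will not be visible from the public street; but the structure will be visible from the street, so (a) is unavailable.
Exception (b) fails — the Annual Approval is not current.
Exception (c)'s conditions are all satisfied: a current Category A Exemption Letter is held; assessed value is $151,500, less than the $163,000 limit; there is no plumbing or electrical service. However, paragraphs (f)–(m) must be considered: (f) operates against (c): a current Standing Waiver is held. (g) would limit (f) — the lot is in a historic district — but (h) sets (g) aside: (h) operates against (g): a home-based business operates on the lot. (i) applies (a current Class C Registration is held), but is set aside by (j): (j) applies — a current General Declaration is held. (k) is not triggered (the reference index is 495, not under 473), so (j) stands. So (c) is unavailable.
Exception (d)'s conditions are all satisfied: the structure's height is 15 ft, below the 16 ft limit; a current General Approval is held. But applying paragraph (n): (n) operates against (d): a current Annual Exemption Letter is held. Exception (d) does not apply.
Exception (e): the setback is at least 3 m on every side; the baseline figure is 491, below the 519 limit — every condition holds. But: (o) is engaged — a current Provisional Declaration is held. (p), which would lift (o), is inapplicable — the reportable unit count is 111, not less than 86. (e) is therefore removed.
No exception applies. The general rule governs.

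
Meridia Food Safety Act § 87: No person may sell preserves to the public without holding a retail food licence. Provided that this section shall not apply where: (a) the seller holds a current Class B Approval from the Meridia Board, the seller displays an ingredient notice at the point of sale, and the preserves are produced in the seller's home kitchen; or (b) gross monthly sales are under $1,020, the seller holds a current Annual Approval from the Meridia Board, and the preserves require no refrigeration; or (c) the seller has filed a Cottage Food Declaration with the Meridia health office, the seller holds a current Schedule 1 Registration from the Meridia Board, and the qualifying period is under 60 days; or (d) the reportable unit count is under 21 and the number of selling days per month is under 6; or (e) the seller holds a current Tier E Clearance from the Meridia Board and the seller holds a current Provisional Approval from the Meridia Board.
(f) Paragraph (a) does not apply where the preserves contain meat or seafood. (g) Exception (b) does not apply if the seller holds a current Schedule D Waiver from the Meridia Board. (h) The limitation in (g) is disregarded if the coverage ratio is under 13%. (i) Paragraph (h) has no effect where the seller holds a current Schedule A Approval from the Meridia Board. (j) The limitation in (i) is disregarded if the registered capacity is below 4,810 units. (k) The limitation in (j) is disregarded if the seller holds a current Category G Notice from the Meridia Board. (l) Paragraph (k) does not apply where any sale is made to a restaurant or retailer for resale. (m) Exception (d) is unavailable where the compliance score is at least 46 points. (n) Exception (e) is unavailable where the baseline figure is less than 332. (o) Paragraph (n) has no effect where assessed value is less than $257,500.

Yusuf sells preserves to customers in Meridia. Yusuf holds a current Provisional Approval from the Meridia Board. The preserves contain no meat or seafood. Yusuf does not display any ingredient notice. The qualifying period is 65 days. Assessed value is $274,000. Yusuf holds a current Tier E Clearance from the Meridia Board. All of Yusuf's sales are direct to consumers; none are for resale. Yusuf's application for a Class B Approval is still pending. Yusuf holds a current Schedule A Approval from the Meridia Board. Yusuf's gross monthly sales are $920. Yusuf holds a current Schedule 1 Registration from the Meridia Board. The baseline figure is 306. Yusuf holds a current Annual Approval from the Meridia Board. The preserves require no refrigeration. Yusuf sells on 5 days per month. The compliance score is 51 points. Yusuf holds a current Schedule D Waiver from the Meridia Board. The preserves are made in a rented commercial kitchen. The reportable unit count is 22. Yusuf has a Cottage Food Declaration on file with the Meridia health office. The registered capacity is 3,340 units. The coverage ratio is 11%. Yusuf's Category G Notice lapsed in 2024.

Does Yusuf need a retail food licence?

No — exception (b) applies; Yusuf is not required to hold a retail food licence.

Exception (a) does not apply: there is no Class B Approval in force.
Exception (b): gross monthly sales are $920, under the $1,020 limit; a current Annual Approval is held; the preserves are shelf-stable — every condition holds. As to paragraphs (g)–(l): (g) is triggered (a current Schedule D Waiver is held), but yields to (h): (h) operates — the coverage ratio is 11%, under the 13% limit. (i) would limit (h) — a current Schedule A Approval is held — but (j) sets (i) aside: (j) operates against (i): the registered capacity is 3,340 units, below the 4,810 units limit. (k) is not engaged (the Category G Notice is not current), so (j) stands. So (b) applies.
Exception (c) does not apply: the qualifying period is 65 days, not under 60 days.
Exception (d) requires that the reportable unit count is under 21; but the reportable unit count is 22, not under 21, so (d) is unavailable.
Exception (e)'s conditions are all satisfied: a current Tier E Clearance is held; a current Provisional Approval is held. But: (n) applies — the baseline figure is 306, less than the 332 limit. (o), which would lift (n), is not triggered — assessed value is $274,000, not less than $257,500. (e) is therefore removed.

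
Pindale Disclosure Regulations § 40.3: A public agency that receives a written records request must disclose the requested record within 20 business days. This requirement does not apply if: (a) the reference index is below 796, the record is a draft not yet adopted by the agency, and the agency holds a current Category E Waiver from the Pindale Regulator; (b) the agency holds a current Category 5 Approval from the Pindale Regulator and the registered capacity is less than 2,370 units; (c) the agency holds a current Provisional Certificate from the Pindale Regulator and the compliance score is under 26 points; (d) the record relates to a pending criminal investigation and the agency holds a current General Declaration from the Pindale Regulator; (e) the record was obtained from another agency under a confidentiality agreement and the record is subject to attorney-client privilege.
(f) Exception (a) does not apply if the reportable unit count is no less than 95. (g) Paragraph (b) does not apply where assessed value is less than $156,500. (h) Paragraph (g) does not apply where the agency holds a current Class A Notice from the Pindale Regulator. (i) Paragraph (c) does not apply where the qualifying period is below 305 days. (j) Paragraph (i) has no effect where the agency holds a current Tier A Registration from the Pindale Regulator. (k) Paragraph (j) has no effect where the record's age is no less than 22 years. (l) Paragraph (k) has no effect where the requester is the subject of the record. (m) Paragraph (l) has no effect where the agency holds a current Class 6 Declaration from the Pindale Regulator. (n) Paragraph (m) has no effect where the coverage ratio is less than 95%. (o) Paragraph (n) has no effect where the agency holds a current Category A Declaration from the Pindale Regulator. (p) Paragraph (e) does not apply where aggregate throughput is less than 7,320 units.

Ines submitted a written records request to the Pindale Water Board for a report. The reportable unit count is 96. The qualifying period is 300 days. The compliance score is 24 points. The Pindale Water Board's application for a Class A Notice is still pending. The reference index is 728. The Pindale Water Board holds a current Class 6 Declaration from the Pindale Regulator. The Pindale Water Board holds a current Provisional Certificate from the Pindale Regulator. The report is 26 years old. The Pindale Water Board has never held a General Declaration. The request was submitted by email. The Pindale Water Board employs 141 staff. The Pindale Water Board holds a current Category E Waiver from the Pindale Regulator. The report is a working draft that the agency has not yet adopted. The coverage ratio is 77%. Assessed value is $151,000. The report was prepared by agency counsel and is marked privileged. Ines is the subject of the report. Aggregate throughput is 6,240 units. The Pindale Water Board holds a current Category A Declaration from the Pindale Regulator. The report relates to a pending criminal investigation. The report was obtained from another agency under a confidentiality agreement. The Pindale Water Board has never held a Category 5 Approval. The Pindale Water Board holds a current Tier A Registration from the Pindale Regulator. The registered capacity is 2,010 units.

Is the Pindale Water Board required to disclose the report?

Yes — the Pindale Water Board must disclose the report.

All of (a)'s requirements are met (the reference index is 728, below the 796 limit; the report is an unadopted draft; a current Category E Waiver is held). However, paragraph (f) must be considered: (f) operates against (a): the reportable unit count is 96, meeting the 95 threshold. Exception (a) does not apply.
Exception (b) requires that the agency holds a current Category 5 Approval from the Pindale Regulator; but no current Category 5 Approval is held, so (b) is unavailable.
Exception (c): a current Provisional Certificate is held; the compliance score is 24 points, under the 26 points limit — every condition holds. However, paragraphs (i)–(o) must be considered: (i) is engaged — the qualifying period is 300 days, below the 305 days limit. (j) applies (a current Tier A Registration is held), but is itself disapplied by (k): (k) is engaged — the record's age is 26 years, meeting the 22 years threshold. (l) is engaged (Ines is the subject of the report), but is displaced by (m): (m) operates against (l): a current Class 6 Declaration is held. (n) operates (the coverage ratio is 77%, less than the 95% limit), but is overridden by (o): (o) operates against (n): a current Category A Declaration is held. (c) is therefore removed.
Exception (d) requires that the agency holds a current General Declaration from the Pindale Regulator; but there is no General Declaration in force, so (d) is unavailable.
Exception (e)'s conditions are all satisfied: the report was obtained under a confidentiality agreement; the report is privileged. But applying paragraph (p): (p) is triggered — aggregate throughput is 6,240 units, less than the 7,320 units limit. So (e) is unavailable.
No exception applies. The general rule governs.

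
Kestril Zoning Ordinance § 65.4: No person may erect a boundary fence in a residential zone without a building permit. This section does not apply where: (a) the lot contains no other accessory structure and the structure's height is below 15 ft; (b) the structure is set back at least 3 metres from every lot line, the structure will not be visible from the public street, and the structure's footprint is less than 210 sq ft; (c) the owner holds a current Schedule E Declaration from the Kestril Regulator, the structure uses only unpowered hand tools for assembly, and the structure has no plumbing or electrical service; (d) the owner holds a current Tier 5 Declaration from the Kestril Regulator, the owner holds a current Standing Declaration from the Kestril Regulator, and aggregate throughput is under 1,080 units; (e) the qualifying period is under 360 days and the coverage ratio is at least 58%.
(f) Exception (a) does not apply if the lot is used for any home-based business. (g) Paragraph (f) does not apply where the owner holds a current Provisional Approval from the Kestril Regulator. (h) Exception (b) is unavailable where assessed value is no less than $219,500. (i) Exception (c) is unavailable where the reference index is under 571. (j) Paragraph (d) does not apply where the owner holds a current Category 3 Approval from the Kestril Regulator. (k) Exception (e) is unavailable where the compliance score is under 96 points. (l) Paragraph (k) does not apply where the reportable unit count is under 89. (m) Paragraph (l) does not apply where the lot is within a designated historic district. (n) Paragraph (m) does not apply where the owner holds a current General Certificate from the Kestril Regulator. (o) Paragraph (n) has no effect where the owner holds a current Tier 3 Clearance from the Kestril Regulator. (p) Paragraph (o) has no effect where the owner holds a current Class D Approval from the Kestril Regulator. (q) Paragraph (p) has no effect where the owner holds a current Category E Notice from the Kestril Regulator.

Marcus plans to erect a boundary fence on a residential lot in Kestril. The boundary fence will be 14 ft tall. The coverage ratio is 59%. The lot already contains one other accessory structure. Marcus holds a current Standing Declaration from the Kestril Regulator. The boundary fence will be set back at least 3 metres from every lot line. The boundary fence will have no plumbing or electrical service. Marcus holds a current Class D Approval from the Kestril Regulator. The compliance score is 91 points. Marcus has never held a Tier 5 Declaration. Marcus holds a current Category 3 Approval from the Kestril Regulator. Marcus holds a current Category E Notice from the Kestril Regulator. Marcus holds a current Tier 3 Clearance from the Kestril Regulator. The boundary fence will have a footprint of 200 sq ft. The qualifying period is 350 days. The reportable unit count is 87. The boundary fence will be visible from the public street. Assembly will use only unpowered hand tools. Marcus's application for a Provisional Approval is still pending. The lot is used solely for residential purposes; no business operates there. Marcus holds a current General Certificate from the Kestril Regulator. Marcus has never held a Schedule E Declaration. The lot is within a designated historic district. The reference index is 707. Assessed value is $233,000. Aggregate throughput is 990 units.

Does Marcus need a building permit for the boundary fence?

Yes — Marcus must obtain a building permit.

Exception (a) fails — the lot already has another accessory structure.
Exception (b) does not apply: the structure will be visible from the street.
Exception (c) requires that the owner holds a current Schedule E Declaration from the Kestril Regulator; but the Schedule E Declaration is not current, so (c) is unavailable.
Exception (d) requires that the owner holds a current Tier 5 Declaration from the Kestril Regulator; but no current Tier 5 Declaration is held, so (d) is unavailable.
All of (e)'s requirements are met (the qualifying period is 350 days, under the 360 days limit; the coverage ratio is 59%, meeting the 58% threshold). Turning to paragraphs (k)–(q): (k) operates against (e): the compliance score is 91 points, under the 96 points limit. (l) is triggered (the reportable unit count is 87, under the 89 limit), but yields to (m): (m) is triggered — the lot is in a historic district. (n) is triggered (a current General Certificate is held), but is itself disapplied by (o): (o) operates against (n): a current Tier 3 Clearance is held. (p) would limit (o) — a current Class D Approval is held — but (q) sets (p) aside: (q) is engaged — a current Category E Notice is held. Exception (e) does not apply.
Every exception is unavailable, so the rule governs.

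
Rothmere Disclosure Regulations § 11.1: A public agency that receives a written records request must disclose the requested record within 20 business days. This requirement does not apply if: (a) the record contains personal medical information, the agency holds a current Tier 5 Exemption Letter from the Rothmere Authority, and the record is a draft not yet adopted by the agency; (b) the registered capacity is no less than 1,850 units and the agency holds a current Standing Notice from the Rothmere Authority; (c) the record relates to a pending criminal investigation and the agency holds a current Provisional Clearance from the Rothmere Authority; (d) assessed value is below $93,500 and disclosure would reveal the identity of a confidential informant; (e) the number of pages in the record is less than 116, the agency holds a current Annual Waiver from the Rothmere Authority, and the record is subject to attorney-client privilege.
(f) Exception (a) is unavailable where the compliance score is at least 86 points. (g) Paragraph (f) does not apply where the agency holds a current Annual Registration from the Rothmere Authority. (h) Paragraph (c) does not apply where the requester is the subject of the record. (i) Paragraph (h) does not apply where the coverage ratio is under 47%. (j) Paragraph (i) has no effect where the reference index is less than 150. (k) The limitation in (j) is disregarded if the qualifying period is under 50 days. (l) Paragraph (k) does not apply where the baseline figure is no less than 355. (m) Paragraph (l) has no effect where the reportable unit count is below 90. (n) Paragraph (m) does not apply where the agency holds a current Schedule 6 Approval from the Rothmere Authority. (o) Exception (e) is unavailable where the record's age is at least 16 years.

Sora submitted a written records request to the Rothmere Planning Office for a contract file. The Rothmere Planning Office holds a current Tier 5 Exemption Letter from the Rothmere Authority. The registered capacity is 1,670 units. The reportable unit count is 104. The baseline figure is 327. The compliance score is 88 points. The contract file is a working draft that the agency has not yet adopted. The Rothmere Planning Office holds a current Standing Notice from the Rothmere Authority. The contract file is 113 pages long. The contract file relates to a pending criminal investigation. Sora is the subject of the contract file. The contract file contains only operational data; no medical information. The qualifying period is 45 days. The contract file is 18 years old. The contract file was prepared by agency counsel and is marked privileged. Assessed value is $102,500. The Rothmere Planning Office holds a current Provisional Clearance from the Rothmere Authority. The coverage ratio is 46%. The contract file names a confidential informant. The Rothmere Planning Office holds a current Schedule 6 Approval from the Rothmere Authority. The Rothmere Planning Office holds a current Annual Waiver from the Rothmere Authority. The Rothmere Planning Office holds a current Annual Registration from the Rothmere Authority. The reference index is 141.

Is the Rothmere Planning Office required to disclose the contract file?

No — exception (c) applies; the Rothmere Planning Office is not required to disclose the contract file.

Exception (a) requires that the record contains personal medical information; but the contract file contains only operational data, so (a) is unavailable.
Exception (b) fails — the registered capacity is 1,670 units, short of 1,850 units.
All of (c)'s requirements are met (the contract file relates to a pending investigation; a current Provisional Clearance is held). Considering the limiting provisions: (h) would limit (c) — Sora is the subject of the contract file — but (i) sets (h) aside: (i) applies — the coverage ratio is 46%, under the 47% limit. (j) would limit (i) — the reference index is 141, less than the 150 limit — but (k) sets (j) aside: (k) applies — the qualifying period is 45 days, under the 50 days limit. (l), which would lift (k), does not operate here — the baseline figure is 327, short of 355. So (c) applies.
Exception (d) fails — assessed value is $102,500, not below $93,500.
Exception (e)'s conditions are all satisfied: the number of pages in the record is 113, less than the 116 limit; a current Annual Waiver is held; the contract file is privileged. Turning to paragraph (o): (o) operates against (e): the record's age is 18 years, meeting the 16 years threshold. So (e) is unavailable.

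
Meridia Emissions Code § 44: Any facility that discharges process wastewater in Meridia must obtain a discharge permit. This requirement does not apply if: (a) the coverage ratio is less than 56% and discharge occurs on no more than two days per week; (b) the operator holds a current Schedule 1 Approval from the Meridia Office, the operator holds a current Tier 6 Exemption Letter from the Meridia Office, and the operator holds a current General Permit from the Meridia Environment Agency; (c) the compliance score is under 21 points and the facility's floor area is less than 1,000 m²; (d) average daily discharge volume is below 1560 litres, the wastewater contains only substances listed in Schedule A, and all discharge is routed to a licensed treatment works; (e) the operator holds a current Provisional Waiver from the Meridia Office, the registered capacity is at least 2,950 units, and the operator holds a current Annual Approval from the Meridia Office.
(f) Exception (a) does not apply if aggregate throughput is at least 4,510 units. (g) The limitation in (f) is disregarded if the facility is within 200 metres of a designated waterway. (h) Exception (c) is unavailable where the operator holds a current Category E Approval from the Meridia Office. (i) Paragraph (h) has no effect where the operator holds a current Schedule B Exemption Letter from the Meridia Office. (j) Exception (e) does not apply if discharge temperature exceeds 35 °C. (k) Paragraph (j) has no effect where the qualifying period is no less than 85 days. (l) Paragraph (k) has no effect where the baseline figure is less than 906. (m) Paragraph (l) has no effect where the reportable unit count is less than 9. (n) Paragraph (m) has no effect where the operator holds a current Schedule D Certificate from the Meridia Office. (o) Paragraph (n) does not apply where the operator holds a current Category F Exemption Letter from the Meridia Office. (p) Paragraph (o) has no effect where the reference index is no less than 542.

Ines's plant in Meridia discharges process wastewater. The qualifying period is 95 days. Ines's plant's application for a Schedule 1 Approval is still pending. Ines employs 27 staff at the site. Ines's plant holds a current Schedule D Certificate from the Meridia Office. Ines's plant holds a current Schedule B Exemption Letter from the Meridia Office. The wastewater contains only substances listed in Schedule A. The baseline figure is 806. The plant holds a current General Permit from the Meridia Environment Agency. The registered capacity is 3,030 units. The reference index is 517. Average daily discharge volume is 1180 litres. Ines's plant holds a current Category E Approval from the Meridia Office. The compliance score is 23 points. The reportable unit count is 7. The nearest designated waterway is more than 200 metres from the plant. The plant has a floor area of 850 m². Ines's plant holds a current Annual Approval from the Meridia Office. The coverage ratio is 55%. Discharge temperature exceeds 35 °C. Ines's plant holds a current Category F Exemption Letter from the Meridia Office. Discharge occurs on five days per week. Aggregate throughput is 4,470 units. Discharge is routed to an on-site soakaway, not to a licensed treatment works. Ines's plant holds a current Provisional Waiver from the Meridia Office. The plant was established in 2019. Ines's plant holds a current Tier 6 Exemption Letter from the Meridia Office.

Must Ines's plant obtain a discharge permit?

No — exception (e) applies; Ines's plant is not required to obtain a discharge permit.

Exception (a) fails — discharge occurs on five days per week.
Exception (b) fails — the Schedule 1 Approval is not current.
Exception (c) fails — the compliance score is 23 points, not under 21 points.
Exception (d) fails — discharge is not routed to a licensed treatment works.
Exception (e): a current Provisional Waiver is held; the registered capacity is 3,030 units, meeting the 2,950 units threshold; a current Annual Approval is held — every condition holds. Considering the limiting provisions: (j) operates (discharge temperature exceeds 35 °C), but is set aside by (k): (k) is engaged — the qualifying period is 95 days, meeting the 85 days threshold. (l) would limit (k) — the baseline figure is 806, less than the 906 limit — but (m) sets (l) aside: (m) operates against (l): the reportable unit count is 7, less than the 9 limit. (n) would limit (m) — a current Schedule D Certificate is held — but (o) sets (n) aside: (o) is triggered — a current Category F Exemption Letter is held. (p), which would lift (o), does not operate here — the reference index is 517, short of 542. (e) remains available.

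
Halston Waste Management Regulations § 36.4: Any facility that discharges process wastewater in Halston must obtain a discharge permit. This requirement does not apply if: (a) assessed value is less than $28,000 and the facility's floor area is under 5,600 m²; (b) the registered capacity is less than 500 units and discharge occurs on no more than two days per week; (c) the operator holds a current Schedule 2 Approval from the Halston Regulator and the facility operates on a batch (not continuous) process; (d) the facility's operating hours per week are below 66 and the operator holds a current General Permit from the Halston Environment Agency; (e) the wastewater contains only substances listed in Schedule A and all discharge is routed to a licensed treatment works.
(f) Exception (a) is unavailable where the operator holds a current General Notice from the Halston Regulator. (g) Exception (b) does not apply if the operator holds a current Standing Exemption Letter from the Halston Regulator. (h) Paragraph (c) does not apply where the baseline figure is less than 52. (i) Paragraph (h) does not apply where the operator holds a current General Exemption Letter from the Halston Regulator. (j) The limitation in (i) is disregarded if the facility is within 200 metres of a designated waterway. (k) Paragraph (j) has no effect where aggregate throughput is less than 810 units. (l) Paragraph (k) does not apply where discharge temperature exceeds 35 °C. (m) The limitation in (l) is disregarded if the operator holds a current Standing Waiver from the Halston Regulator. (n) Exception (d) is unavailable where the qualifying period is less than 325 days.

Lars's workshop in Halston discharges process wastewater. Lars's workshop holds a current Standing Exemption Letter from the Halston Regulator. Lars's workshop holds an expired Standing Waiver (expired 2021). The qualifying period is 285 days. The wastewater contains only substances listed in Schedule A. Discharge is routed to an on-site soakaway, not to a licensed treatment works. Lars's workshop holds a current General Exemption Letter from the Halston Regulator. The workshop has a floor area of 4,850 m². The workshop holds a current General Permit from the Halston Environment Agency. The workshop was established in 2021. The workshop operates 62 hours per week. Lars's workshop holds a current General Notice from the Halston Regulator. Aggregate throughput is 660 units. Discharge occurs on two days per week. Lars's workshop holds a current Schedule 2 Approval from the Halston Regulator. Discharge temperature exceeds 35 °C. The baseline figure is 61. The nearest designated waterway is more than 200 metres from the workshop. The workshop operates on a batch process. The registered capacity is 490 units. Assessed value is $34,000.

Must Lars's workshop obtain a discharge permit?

No — exception (c) applies; Lars's workshop is not required to obtain a discharge permit.

Exception (a) does not apply: assessed value is $34,000, not less than $28,000.
All of (b)'s requirements are met (the registered capacity is 490 units, less than the 500 units limit; discharge occurs on no more than two days per week). Turning to paragraph (g): (g) operates against (b): a current Standing Exemption Letter is held. (b) is therefore removed.
Exception (c): a current Schedule 2 Approval is held; the facility operates on a batch process — every condition holds. Considering the limiting provisions: (h), which would limit (c), is inapplicable: the baseline figure is 61, not less than 52. (c) remains available.
Exception (d) is satisfied on its face — the facility's operating hours per week are 62, below the 66 limit; a current General Permit is held. But applying paragraph (n): (n) operates — the qualifying period is 285 days, less than the 325 days limit. (d) is therefore removed.
Exception (e) does not apply: discharge is not routed to a licensed treatment works.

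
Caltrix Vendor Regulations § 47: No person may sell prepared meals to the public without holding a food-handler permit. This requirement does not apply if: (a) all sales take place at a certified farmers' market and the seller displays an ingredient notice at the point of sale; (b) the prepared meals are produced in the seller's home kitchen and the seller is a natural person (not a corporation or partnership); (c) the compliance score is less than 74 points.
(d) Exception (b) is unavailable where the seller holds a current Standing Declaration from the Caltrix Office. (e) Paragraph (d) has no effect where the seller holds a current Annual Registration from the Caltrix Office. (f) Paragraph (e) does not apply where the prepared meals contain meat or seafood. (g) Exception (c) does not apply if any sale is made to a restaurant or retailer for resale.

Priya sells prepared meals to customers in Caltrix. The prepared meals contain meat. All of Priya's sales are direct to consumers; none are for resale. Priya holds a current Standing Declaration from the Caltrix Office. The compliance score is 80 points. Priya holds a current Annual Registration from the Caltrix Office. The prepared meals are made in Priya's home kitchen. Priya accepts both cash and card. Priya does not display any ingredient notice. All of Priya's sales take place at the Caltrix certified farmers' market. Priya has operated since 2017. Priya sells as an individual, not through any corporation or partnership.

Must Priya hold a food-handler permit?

Yes — Priya must hold a food-handler permit.

Exception (a) fails — no ingredient notice is displayed.
Exception (b)'s conditions are all satisfied: the prepared meals are home-kitchen produced; the seller is a natural person. Turning to paragraphs (d)–(f): (d) operates against (b): a current Standing Declaration is held. (e) would limit (d) — a current Annual Registration is held — but (f) sets (e) aside: (f) operates against (e): the prepared meals contain meat. So (b) is unavailable.
Exception (c) requires that the compliance score is less than 74 points; but the compliance score is 80 points, not less than 74 points, so (c) is unavailable.
Every exception is unavailable, so the rule governs.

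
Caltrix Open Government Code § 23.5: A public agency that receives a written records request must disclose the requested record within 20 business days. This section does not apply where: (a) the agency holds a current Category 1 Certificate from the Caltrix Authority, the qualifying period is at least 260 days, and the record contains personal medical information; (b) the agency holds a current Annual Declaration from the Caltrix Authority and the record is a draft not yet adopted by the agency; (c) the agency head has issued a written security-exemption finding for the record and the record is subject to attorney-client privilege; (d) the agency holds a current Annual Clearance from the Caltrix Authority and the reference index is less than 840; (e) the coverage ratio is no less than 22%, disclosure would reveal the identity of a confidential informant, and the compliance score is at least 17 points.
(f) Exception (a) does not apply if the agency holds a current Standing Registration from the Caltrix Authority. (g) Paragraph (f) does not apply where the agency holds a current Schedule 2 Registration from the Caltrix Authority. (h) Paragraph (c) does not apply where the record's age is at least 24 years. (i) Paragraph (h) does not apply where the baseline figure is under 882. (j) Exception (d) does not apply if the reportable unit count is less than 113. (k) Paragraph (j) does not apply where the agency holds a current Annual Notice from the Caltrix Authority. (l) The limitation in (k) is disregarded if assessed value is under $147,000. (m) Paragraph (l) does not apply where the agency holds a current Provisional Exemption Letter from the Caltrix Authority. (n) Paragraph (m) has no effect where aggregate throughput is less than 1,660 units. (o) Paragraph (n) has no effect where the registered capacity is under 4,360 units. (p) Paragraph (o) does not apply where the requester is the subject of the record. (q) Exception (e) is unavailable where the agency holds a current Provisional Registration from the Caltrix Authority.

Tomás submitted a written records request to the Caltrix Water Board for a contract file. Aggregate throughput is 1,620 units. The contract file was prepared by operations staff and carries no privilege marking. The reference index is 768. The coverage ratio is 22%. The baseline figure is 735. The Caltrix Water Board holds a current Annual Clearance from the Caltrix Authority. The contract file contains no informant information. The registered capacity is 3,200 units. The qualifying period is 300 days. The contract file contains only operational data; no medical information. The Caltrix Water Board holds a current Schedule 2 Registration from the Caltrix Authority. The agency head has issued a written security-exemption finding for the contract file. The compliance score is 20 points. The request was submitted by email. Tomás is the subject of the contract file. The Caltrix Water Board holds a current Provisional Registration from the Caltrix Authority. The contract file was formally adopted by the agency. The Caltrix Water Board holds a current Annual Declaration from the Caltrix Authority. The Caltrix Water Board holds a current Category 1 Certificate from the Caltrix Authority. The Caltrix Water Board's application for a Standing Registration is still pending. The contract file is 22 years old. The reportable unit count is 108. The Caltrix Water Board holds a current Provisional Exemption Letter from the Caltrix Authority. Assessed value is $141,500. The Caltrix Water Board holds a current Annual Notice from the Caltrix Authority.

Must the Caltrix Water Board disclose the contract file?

Exception (a) requires that the record contains personal medical information; but the contract file contains only operational data, so (a) is unavailable.
Exception (b) does not apply: the contract file has been formally adopted.
Exception (c) fails — the contract file carries no privilege marking.
Exception (d)'s conditions are all satisfied: a current Annual Clearance is held; the reference index is 768, less than the 840 limit. But: (j) applies — the reportable unit count is 108, less than the 113 limit. (k) is triggered (a current Annual Notice is held), but is itself disapplied by (l): (l) is triggered — assessed value is $141,500, under the $147,000 limit. (m) applies (a current Provisional Exemption Letter is held), but is set aside by (n): (n) applies — aggregate throughput is 1,620 units, less than the 1,660 units limit. (o) would limit (n) — the registered capacity is 3,200 units, under the 4,360 units limit — but (p) sets (o) aside: (p) is engaged — Tomás is the subject of the contract file. (d) is therefore removed.
Exception (e) requires that disclosure would reveal the identity of a confidential informant; but the contract file contains no informant information, so (e) is unavailable.
Every exception is unavailable, so the rule governs.

Yes — the Caltrix Water Board must disclose the contract file.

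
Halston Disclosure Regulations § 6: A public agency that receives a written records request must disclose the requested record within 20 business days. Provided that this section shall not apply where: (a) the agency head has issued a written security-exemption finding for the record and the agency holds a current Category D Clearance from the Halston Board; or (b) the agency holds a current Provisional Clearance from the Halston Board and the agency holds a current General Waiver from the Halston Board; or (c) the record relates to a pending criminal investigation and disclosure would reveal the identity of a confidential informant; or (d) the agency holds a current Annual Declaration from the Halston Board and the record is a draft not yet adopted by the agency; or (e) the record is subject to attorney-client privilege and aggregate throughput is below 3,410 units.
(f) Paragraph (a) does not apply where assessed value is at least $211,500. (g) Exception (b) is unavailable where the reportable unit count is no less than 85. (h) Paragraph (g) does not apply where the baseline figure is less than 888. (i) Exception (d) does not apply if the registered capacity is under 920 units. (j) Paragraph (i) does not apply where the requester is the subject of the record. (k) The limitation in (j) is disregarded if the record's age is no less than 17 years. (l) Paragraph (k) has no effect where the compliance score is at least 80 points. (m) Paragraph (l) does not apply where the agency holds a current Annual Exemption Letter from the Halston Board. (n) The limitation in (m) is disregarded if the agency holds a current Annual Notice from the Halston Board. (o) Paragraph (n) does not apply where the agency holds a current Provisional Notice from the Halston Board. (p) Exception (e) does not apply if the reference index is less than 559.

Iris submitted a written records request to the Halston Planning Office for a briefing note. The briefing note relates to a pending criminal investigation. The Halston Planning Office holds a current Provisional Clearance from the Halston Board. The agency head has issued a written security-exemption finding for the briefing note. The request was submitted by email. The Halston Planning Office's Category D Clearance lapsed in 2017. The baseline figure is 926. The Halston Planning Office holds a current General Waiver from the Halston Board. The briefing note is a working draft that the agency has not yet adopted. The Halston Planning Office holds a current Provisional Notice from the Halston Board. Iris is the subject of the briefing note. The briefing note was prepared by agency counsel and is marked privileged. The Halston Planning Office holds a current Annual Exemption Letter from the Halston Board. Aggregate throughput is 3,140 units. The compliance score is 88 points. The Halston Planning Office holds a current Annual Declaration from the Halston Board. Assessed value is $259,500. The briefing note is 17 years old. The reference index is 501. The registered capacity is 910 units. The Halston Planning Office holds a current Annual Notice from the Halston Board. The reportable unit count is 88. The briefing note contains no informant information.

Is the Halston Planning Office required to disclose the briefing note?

Yes — the Halston Planning Office must disclose the briefing note.

Exception (a) requires that the agency holds a current Category D Clearance from the Halston Board; but there is no Category D Clearance in force, so (a) is unavailable.
Exception (b) is satisfied on its face — a current Provisional Clearance is held; a current General Waiver is held. But applying paragraphs (g)–(h): (g) applies — the reportable unit count is 88, meeting the 85 threshold. (h), which would lift (g), is inapplicable — the baseline figure is 926, not less than 888. Exception (b) does not apply.
Exception (c) does not apply: the briefing note contains no informant information.
Exception (d)'s conditions are all satisfied: a current Annual Declaration is held; the briefing note is an unadopted draft. But: (i) is triggered — the registered capacity is 910 units, under the 920 units limit. (j) operates (Iris is the subject of the briefing note), but is displaced by (k): (k) is engaged — the record's age is 17 years, meeting the 17 years threshold. (l) would limit (k) — the compliance score is 88 points, meeting the 80 points threshold — but (m) sets (l) aside: (m) applies — a current Annual Exemption Letter is held. (n) would limit (m) — a current Annual Notice is held — but (o) sets (n) aside: (o) applies — a current Provisional Notice is held. Exception (d) does not apply.
Exception (e)'s conditions are all satisfied: the briefing note is privileged; aggregate throughput is 3,140 units, below the 3,410 units limit. But: (p) operates — the reference index is 501, less than the 559 limit. (e) is therefore removed.
No exception is made out. the Halston Planning Office falls within the general rule.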